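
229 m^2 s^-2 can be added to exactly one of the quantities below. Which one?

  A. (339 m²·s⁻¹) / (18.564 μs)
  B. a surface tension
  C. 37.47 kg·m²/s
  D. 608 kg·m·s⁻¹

A.

Reference: m²·s⁻².
Each option:
  A. [m²·s⁻¹] / [s] = m²·s⁻²  ← same
  B. [surface tension] = kg·s⁻²
  C. kg·m²·s⁻¹
  D. kg·m·s⁻¹
Only A. matches m²·s⁻².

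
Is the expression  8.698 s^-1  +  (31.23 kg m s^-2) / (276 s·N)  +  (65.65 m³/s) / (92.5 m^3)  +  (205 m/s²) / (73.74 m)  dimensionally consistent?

No

In SI base units:
  8.698 s^-1:  s⁻¹
  (31.23 kg m s^-2) / (276 s·N):  [kg·m·s⁻²] / [kg·m·s⁻¹] = s⁻¹
  (65.65 m³/s) / (92.5 m^3):  [m³·s⁻¹] / [m³] = s⁻¹
  (205 m/s²) / (73.74 m):  [m·s⁻²] / [m] = s⁻²
The terms do not share a single dimension (s⁻² vs s⁻¹).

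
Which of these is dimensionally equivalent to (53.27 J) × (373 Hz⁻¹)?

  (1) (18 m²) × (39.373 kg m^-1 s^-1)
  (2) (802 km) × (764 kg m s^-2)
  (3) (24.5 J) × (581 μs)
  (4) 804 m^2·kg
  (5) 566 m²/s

Reference: [kg·m²·s⁻²] · [s] = kg·m²·s⁻¹.
Each option:
  (1) [m²] · [kg·m⁻¹·s⁻¹] = kg·m·s⁻¹
  (2) [m] · [kg·m·s⁻²] = kg·m²·s⁻²
  (3) [kg·m²·s⁻²] · [s] = kg·m²·s⁻¹  ← same
  (4) kg·m²
  (5) m²·s⁻¹
Only (3) matches kg·m²·s⁻¹.

(3)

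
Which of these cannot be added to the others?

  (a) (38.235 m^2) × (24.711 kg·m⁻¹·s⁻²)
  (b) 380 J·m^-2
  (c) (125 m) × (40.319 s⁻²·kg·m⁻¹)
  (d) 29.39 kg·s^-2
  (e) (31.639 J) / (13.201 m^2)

(a)

Dimensions:
  (a) [m²] · [kg·m⁻¹·s⁻²] = kg·m·s⁻²
  (b) J·m⁻² = N·m·m⁻² = kg·s⁻²
  (c) [m] · [kg·m⁻¹·s⁻²] = kg·s⁻²
  (d) kg·s⁻²
  (e) [kg·m²·s⁻²] / [m²] = kg·s⁻²
All reduce to kg·s⁻² except (a), which is kg·m·s⁻².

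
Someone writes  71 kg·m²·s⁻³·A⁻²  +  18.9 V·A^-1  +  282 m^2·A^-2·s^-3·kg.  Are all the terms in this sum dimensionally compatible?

Yes

Dimensions:
  71 kg·m²·s⁻³·A⁻²:  kg·m²·s⁻³·A⁻²
  18.9 V·A^-1:  V·A⁻¹ = J·C⁻¹·A⁻¹ = kg·m²·s⁻³·A⁻²
  282 m^2·A^-2·s^-3·kg:  kg·m²·s⁻³·A⁻²
Every term reduces to kg·m²·s⁻³·A⁻².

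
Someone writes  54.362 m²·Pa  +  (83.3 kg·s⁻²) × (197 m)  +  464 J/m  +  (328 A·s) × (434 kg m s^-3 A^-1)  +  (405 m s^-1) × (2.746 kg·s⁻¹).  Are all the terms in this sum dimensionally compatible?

Yes

Work out the base dimensions of each:
  54.362 m²·Pa:  Pa·m² = N·m⁻²·m² = kg·m·s⁻²
  (83.3 kg·s⁻²) × (197 m):  [kg·s⁻²] · [m] = kg·m·s⁻²
  464 J/m:  J·m⁻¹ = N·m·m⁻¹ = kg·m·s⁻²
  (328 A·s) × (434 kg m s^-3 A^-1):  [s·A] · [kg·m·s⁻³·A⁻¹] = kg·m·s⁻²
  (405 m s^-1) × (2.746 kg·s⁻¹):  [m·s⁻¹] · [kg·s⁻¹] = kg·m·s⁻²
Every term reduces to kg·m·s⁻².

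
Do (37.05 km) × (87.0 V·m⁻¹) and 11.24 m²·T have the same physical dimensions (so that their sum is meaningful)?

Reduce each to base SI dimensions:
  (37.05 km) × (87.0 V·m⁻¹):  [m] · [kg·m·s⁻³·A⁻¹] = kg·m²·s⁻³·A⁻¹
  11.24 m²·T:  T·m² = Wb·m⁻²·m² = kg·m²·s⁻²·A⁻¹
kg·m²·s⁻³·A⁻¹ ≠ kg·m²·s⁻²·A⁻¹, so they cannot be added.

No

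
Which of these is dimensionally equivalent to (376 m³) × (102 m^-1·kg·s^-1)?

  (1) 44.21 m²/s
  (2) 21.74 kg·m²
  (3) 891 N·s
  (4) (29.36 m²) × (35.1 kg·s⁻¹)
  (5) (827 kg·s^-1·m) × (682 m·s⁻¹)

Reference: [m³] · [kg·m⁻¹·s⁻¹] = kg·m²·s⁻¹.
Each option:
  (1) m²·s⁻¹
  (2) kg·m²
  (3) N·s = kg·m·s⁻²·s = kg·m·s⁻¹
  (4) [m²] · [kg·s⁻¹] = kg·m²·s⁻¹  ← same
  (5) [kg·m·s⁻¹] · [m·s⁻¹] = kg·m²·s⁻²
Only (4) matches kg·m²·s⁻¹.

(4)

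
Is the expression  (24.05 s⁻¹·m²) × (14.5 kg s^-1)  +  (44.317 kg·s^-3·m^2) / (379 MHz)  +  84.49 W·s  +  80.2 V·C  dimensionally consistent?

Yes

Dimensions:
  (24.05 s⁻¹·m²) × (14.5 kg s^-1):  [m²·s⁻¹] · [kg·s⁻¹] = kg·m²·s⁻²
  (44.317 kg·s^-3·m^2) / (379 MHz):  [kg·m²·s⁻³] / [s⁻¹] = kg·m²·s⁻²
  84.49 W·s:  W·s = J·s⁻¹·s = kg·m²·s⁻²
  80.2 V·C:  C·V = s·A·J·C⁻¹ = kg·m²·s⁻²
Every term reduces to kg·m²·s⁻².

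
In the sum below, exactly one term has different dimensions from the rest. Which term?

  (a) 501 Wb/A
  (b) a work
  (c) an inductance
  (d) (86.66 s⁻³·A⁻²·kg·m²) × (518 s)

(b)

Reduce each to base SI dimensions:
  (a) Wb·A⁻¹ = V·s·A⁻¹ = kg·m²·s⁻²·A⁻²
  (b) [work] = kg·m²·s⁻²
  (c) [inductance] = kg·m²·s⁻²·A⁻²
  (d) [kg·m²·s⁻³·A⁻²] · [s] = kg·m²·s⁻²·A⁻²
All reduce to kg·m²·s⁻²·A⁻² except (b), which is kg·m²·s⁻².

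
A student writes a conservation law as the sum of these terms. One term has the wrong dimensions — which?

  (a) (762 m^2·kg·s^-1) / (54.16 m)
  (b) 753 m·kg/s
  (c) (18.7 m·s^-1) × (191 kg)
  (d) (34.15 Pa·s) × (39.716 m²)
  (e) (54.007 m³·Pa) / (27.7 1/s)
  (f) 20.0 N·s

Expand each in SI base units:
  (a) [kg·m²·s⁻¹] / [m] = kg·m·s⁻¹
  (b) kg·m·s⁻¹
  (c) [m·s⁻¹] · [kg] = kg·m·s⁻¹
  (d) [kg·m⁻¹·s⁻¹] · [m²] = kg·m·s⁻¹
  (e) [kg·m²·s⁻²] / [s⁻¹] = kg·m²·s⁻¹
  (f) N·s = kg·m·s⁻²·s = kg·m·s⁻¹
All reduce to kg·m·s⁻¹ except (e), which is kg·m²·s⁻¹.

(e)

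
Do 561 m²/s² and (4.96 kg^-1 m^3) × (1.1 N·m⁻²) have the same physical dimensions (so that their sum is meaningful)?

Yes

Reduce each to base SI dimensions:
  561 m²/s²:  m²·s⁻²
  (4.96 kg^-1 m^3) × (1.1 N·m⁻²):  [kg⁻¹·m³] · [kg·m⁻¹·s⁻²] = m²·s⁻²
Both are m²·s⁻², so they have the same dimensions and can be added.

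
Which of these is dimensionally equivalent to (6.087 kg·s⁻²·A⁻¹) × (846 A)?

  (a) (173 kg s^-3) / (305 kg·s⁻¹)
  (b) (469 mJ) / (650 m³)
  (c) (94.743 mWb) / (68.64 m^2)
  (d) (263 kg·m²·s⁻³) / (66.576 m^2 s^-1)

(d)

Reference: [kg·s⁻²·A⁻¹] · [A] = kg·s⁻².
Each option:
  (a) [kg·s⁻³] / [kg·s⁻¹] = s⁻²
  (b) [kg·m²·s⁻²] / [m³] = kg·m⁻¹·s⁻²
  (c) [kg·m²·s⁻²·A⁻¹] / [m²] = kg·s⁻²·A⁻¹
  (d) [kg·m²·s⁻³] / [m²·s⁻¹] = kg·s⁻²  ← same
Only (d) matches kg·s⁻².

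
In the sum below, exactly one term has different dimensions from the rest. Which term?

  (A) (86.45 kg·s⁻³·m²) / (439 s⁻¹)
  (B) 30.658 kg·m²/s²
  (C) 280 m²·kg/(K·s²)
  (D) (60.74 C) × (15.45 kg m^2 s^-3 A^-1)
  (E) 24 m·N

(C)

In SI base units:
  (A) [kg·m²·s⁻³] / [s⁻¹] = kg·m²·s⁻²
  (B) kg·m²·s⁻²
  (C) kg·m²·s⁻²·K⁻¹
  (D) [s·A] · [kg·m²·s⁻³·A⁻¹] = kg·m²·s⁻²
  (E) N·m = kg·m·s⁻²·m = kg·m²·s⁻²
All reduce to kg·m²·s⁻² except (C), which is kg·m²·s⁻²·K⁻¹.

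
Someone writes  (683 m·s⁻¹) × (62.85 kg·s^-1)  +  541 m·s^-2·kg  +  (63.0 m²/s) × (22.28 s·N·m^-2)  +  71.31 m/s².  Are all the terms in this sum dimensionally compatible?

No

Work out the base dimensions of each:
  (683 m·s⁻¹) × (62.85 kg·s^-1):  [m·s⁻¹] · [kg·s⁻¹] = kg·m·s⁻²
  541 m·s^-2·kg:  kg·m·s⁻²
  (63.0 m²/s) × (22.28 s·N·m^-2):  [m²·s⁻¹] · [kg·m⁻¹·s⁻¹] = kg·m·s⁻²
  71.31 m/s²:  m·s⁻²
The terms do not share a single dimension (kg·m·s⁻² vs m·s⁻²).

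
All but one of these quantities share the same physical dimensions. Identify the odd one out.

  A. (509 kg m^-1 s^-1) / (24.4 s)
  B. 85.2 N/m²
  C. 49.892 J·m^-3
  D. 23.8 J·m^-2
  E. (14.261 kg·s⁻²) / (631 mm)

D.

Dimensions:
  A. [kg·m⁻¹·s⁻¹] / [s] = kg·m⁻¹·s⁻²
  B. N·m⁻² = kg·m·s⁻²·m⁻² = kg·m⁻¹·s⁻²
  C. J·m⁻³ = N·m·m⁻³ = kg·m⁻¹·s⁻²
  D. J·m⁻² = N·m·m⁻² = kg·s⁻²
  E. [kg·s⁻²] / [m] = kg·m⁻¹·s⁻²
All reduce to kg·m⁻¹·s⁻² except D., which is kg·s⁻².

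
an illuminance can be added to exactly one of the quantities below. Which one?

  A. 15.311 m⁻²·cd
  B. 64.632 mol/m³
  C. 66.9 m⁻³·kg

A.

Reference: [illuminance] = m⁻²·cd.
Each option:
  A. m⁻²·cd  ← same
  B. mol·m⁻³ = m⁻³·mol
  C. kg·m⁻³
Only A. matches m⁻²·cd.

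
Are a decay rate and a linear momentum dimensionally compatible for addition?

No

In SI base units:
  a decay rate:  [decay rate] = s⁻¹
  a linear momentum:  [linear momentum] = kg·m·s⁻¹
s⁻¹ ≠ kg·m·s⁻¹, so they cannot be added.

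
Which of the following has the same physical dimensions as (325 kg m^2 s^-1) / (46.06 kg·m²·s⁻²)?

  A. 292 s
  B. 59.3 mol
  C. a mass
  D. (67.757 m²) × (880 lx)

A.

Reference: [kg·m²·s⁻¹] / [kg·m²·s⁻²] = s.
Each option:
  A. s  ← same
  B. mol
  C. [mass] = kg
  D. [m²] · [m⁻²·cd] = cd
Only A. matches s.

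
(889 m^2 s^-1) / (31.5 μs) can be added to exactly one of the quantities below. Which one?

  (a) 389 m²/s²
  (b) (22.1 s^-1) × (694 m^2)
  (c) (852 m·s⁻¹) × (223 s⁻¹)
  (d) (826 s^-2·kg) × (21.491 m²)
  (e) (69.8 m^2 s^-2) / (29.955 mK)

Reference: [m²·s⁻¹] / [s] = m²·s⁻².
Each option:
  (a) m²·s⁻²  ← same
  (b) [s⁻¹] · [m²] = m²·s⁻¹
  (c) [m·s⁻¹] · [s⁻¹] = m·s⁻²
  (d) [kg·s⁻²] · [m²] = kg·m²·s⁻²
  (e) [m²·s⁻²] / [K] = m²·s⁻²·K⁻¹
Only (a) matches m²·s⁻².

(a)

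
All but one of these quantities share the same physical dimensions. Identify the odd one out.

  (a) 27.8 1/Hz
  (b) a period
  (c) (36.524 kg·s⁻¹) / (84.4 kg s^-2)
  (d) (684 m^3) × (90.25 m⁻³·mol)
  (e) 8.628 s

(d)

Expand each in SI base units:
  (a) Hz⁻¹ = (s⁻¹)⁻¹ = s
  (b) [period] = s
  (c) [kg·s⁻¹] / [kg·s⁻²] = s
  (d) [m³] · [m⁻³·mol] = mol
  (e) s
All reduce to s except (d), which is mol.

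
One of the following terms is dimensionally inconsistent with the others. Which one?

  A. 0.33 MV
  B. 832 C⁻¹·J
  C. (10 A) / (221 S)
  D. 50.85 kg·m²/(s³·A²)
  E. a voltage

D.

Work out the base dimensions of each:
  A. V = J·C⁻¹ = kg·m²·s⁻³·A⁻¹
  B. J·C⁻¹ = N·m·(s·A)⁻¹ = kg·m²·s⁻³·A⁻¹
  C. [A] / [kg⁻¹·m⁻²·s³·A²] = kg·m²·s⁻³·A⁻¹
  D. kg·m²·s⁻³·A⁻²
  E. [voltage] = kg·m²·s⁻³·A⁻¹
All reduce to kg·m²·s⁻³·A⁻¹ except D., which is kg·m²·s⁻³·A⁻².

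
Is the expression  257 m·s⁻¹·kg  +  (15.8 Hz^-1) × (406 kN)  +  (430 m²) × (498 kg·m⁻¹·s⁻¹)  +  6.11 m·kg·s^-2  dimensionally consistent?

Reduce each to base SI dimensions:
  257 m·s⁻¹·kg:  kg·m·s⁻¹
  (15.8 Hz^-1) × (406 kN):  [s] · [kg·m·s⁻²] = kg·m·s⁻¹
  (430 m²) × (498 kg·m⁻¹·s⁻¹):  [m²] · [kg·m⁻¹·s⁻¹] = kg·m·s⁻¹
  6.11 m·kg·s^-2:  kg·m·s⁻²
The terms do not share a single dimension (kg·m·s⁻² vs kg·m·s⁻¹).

No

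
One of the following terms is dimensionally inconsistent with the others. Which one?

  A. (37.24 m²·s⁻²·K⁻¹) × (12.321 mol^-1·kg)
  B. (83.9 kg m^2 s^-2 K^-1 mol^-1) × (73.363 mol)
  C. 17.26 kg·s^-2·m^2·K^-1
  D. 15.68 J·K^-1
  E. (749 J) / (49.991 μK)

A.

Dimensions:
  A. [m²·s⁻²·K⁻¹] · [kg·mol⁻¹] = kg·m²·s⁻²·K⁻¹·mol⁻¹
  B. [kg·m²·s⁻²·K⁻¹·mol⁻¹] · [mol] = kg·m²·s⁻²·K⁻¹
  C. kg·m²·s⁻²·K⁻¹
  D. J·K⁻¹ = N·m·K⁻¹ = kg·m²·s⁻²·K⁻¹
  E. [kg·m²·s⁻²] / [K] = kg·m²·s⁻²·K⁻¹
All reduce to kg·m²·s⁻²·K⁻¹ except A., which is kg·m²·s⁻²·K⁻¹·mol⁻¹.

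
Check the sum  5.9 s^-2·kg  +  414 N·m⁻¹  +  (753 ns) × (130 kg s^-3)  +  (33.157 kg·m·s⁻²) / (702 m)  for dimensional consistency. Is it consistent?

Yes

Reduce each to base SI dimensions:
  5.9 s^-2·kg:  kg·s⁻²
  414 N·m⁻¹:  N·m⁻¹ = kg·m·s⁻²·m⁻¹ = kg·s⁻²
  (753 ns) × (130 kg s^-3):  [s] · [kg·s⁻³] = kg·s⁻²
  (33.157 kg·m·s⁻²) / (702 m):  [kg·m·s⁻²] / [m] = kg·s⁻²
Every term reduces to kg·s⁻².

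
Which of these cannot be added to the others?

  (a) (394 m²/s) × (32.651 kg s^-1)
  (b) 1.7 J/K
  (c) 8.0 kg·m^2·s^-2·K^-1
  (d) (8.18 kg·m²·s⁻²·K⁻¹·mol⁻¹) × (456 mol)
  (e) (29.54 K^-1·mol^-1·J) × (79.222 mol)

Dimensions:
  (a) [m²·s⁻¹] · [kg·s⁻¹] = kg·m²·s⁻²
  (b) J·K⁻¹ = N·m·K⁻¹ = kg·m²·s⁻²·K⁻¹
  (c) kg·m²·s⁻²·K⁻¹
  (d) [kg·m²·s⁻²·K⁻¹·mol⁻¹] · [mol] = kg·m²·s⁻²·K⁻¹
  (e) [kg·m²·s⁻²·K⁻¹·mol⁻¹] · [mol] = kg·m²·s⁻²·K⁻¹
All reduce to kg·m²·s⁻²·K⁻¹ except (a), which is kg·m²·s⁻².

(a)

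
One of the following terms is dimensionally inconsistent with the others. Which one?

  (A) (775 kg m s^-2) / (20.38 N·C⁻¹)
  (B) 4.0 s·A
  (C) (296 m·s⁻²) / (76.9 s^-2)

(C)

Work out the base dimensions of each:
  (A) [kg·m·s⁻²] / [kg·m·s⁻³·A⁻¹] = s·A
  (B) s·A
  (C) [m·s⁻²] / [s⁻²] = m
All reduce to s·A except (C), which is m.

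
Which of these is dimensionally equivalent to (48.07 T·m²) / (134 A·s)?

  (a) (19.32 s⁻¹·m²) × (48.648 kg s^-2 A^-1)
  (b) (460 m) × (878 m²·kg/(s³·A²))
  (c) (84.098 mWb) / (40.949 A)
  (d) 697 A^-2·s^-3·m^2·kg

(d)

Reference: [kg·m²·s⁻²·A⁻¹] / [s·A] = kg·m²·s⁻³·A⁻².
Each option:
  (a) [m²·s⁻¹] · [kg·s⁻²·A⁻¹] = kg·m²·s⁻³·A⁻¹
  (b) [m] · [kg·m²·s⁻³·A⁻²] = kg·m³·s⁻³·A⁻²
  (c) [kg·m²·s⁻²·A⁻¹] / [A] = kg·m²·s⁻²·A⁻²
  (d) kg·m²·s⁻³·A⁻²  ← same
Only (d) matches kg·m²·s⁻³·A⁻².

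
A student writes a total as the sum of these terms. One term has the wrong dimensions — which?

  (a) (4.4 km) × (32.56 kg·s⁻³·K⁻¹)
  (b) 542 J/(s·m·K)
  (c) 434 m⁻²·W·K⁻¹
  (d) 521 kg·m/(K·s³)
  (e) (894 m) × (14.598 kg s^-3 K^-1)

(c)

In SI base units:
  (a) [m] · [kg·s⁻³·K⁻¹] = kg·m·s⁻³·K⁻¹
  (b) J·s⁻¹·m⁻¹·K⁻¹ = N·m·s⁻¹·m⁻¹·K⁻¹ = kg·m·s⁻³·K⁻¹
  (c) W·m⁻²·K⁻¹ = J·s⁻¹·m⁻²·K⁻¹ = kg·s⁻³·K⁻¹
  (d) kg·m·s⁻³·K⁻¹
  (e) [m] · [kg·s⁻³·K⁻¹] = kg·m·s⁻³·K⁻¹
All reduce to kg·m·s⁻³·K⁻¹ except (c), which is kg·s⁻³·K⁻¹.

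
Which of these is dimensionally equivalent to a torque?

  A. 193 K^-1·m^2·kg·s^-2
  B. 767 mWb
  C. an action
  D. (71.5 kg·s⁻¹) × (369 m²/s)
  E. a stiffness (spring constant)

Reference: [torque] = kg·m²·s⁻².
Each option:
  A. kg·m²·s⁻²·K⁻¹
  B. Wb = V·s = kg·m²·s⁻²·A⁻¹
  C. [action] = kg·m²·s⁻¹
  D. [kg·s⁻¹] · [m²·s⁻¹] = kg·m²·s⁻²  ← same
  E. [stiffness (spring constant)] = kg·s⁻²
Only D. matches kg·m²·s⁻².

D.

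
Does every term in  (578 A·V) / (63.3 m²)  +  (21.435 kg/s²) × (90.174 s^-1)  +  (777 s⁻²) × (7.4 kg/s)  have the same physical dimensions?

Yes

Expand each in SI base units:
  (578 A·V) / (63.3 m²):  [kg·m²·s⁻³] / [m²] = kg·s⁻³
  (21.435 kg/s²) × (90.174 s^-1):  [kg·s⁻²] · [s⁻¹] = kg·s⁻³
  (777 s⁻²) × (7.4 kg/s):  [s⁻²] · [kg·s⁻¹] = kg·s⁻³
Every term reduces to kg·s⁻³.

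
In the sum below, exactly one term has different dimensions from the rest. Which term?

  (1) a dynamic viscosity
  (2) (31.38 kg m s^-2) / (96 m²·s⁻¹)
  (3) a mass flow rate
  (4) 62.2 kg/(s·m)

(3)

Work out the base dimensions of each:
  (1) [dynamic viscosity] = kg·m⁻¹·s⁻¹
  (2) [kg·m·s⁻²] / [m²·s⁻¹] = kg·m⁻¹·s⁻¹
  (3) [mass flow rate] = kg·s⁻¹
  (4) kg·m⁻¹·s⁻¹
All reduce to kg·m⁻¹·s⁻¹ except (3), which is kg·s⁻¹.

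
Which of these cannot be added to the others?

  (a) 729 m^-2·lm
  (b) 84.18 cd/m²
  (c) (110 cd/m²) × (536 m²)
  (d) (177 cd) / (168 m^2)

In SI base units:
  (a) lm·m⁻² = cd·m⁻² = m⁻²·cd
  (b) cd·m⁻² = m⁻²·cd
  (c) [m⁻²·cd] · [m²] = cd
  (d) [cd] / [m²] = m⁻²·cd
All reduce to m⁻²·cd except (c), which is cd.

(c)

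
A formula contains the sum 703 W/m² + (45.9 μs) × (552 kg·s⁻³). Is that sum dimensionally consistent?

Expand each in SI base units:
  703 W/m²:  W·m⁻² = J·s⁻¹·m⁻² = kg·s⁻³
  (45.9 μs) × (552 kg·s⁻³):  [s] · [kg·s⁻³] = kg·s⁻²
kg·s⁻³ ≠ kg·s⁻², so they cannot be added.

No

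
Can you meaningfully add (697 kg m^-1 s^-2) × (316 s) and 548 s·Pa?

Yes

Reduce each to base SI dimensions:
  (697 kg m^-1 s^-2) × (316 s):  [kg·m⁻¹·s⁻²] · [s] = kg·m⁻¹·s⁻¹
  548 s·Pa:  Pa·s = N·m⁻²·s = kg·m⁻¹·s⁻¹
Both are kg·m⁻¹·s⁻¹, so they have the same dimensions and can be added.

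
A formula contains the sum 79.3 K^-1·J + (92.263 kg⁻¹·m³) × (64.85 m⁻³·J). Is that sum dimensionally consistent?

No

In SI base units:
  79.3 K^-1·J:  J·K⁻¹ = N·m·K⁻¹ = kg·m²·s⁻²·K⁻¹
  (92.263 kg⁻¹·m³) × (64.85 m⁻³·J):  [kg⁻¹·m³] · [kg·m⁻¹·s⁻²] = m²·s⁻²
kg·m²·s⁻²·K⁻¹ ≠ m²·s⁻², so they cannot be added.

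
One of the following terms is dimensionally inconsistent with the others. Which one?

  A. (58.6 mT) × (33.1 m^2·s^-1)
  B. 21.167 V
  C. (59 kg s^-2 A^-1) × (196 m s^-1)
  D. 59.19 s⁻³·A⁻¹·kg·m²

C.

Expand each in SI base units:
  A. [kg·s⁻²·A⁻¹] · [m²·s⁻¹] = kg·m²·s⁻³·A⁻¹
  B. V = J·C⁻¹ = kg·m²·s⁻³·A⁻¹
  C. [kg·s⁻²·A⁻¹] · [m·s⁻¹] = kg·m·s⁻³·A⁻¹
  D. kg·m²·s⁻³·A⁻¹
All reduce to kg·m²·s⁻³·A⁻¹ except C., which is kg·m·s⁻³·A⁻¹.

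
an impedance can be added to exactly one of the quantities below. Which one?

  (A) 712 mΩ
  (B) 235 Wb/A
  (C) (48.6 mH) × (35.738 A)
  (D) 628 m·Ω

Reference: [impedance] = kg·m²·s⁻³·A⁻².
Each option:
  (A) Ω = V·A⁻¹ = kg·m²·s⁻³·A⁻²  ← same
  (B) Wb·A⁻¹ = V·s·A⁻¹ = kg·m²·s⁻²·A⁻²
  (C) [kg·m²·s⁻²·A⁻²] · [A] = kg·m²·s⁻²·A⁻¹
  (D) Ω·m = V·A⁻¹·m = kg·m³·s⁻³·A⁻²
Only (A) matches kg·m²·s⁻³·A⁻².

(A)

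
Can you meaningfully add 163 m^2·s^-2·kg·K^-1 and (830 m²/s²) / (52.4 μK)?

Expand each in SI base units:
  163 m^2·s^-2·kg·K^-1:  kg·m²·s⁻²·K⁻¹
  (830 m²/s²) / (52.4 μK):  [m²·s⁻²] / [K] = m²·s⁻²·K⁻¹
kg·m²·s⁻²·K⁻¹ ≠ m²·s⁻²·K⁻¹, so they cannot be added.

No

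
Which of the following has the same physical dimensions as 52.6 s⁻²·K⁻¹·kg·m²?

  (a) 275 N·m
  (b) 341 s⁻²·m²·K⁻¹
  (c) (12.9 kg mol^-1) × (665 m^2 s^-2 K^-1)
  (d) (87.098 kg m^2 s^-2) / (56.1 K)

(d)

Reference: kg·m²·s⁻²·K⁻¹.
Each option:
  (a) N·m = kg·m·s⁻²·m = kg·m²·s⁻²
  (b) m²·s⁻²·K⁻¹
  (c) [kg·mol⁻¹] · [m²·s⁻²·K⁻¹] = kg·m²·s⁻²·K⁻¹·mol⁻¹
  (d) [kg·m²·s⁻²] / [K] = kg·m²·s⁻²·K⁻¹  ← same
Only (d) matches kg·m²·s⁻²·K⁻¹.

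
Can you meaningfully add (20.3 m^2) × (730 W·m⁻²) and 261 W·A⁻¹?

Expand each in SI base units:
  (20.3 m^2) × (730 W·m⁻²):  [m²] · [kg·s⁻³] = kg·m²·s⁻³
  261 W·A⁻¹:  W·A⁻¹ = J·s⁻¹·A⁻¹ = kg·m²·s⁻³·A⁻¹
kg·m²·s⁻³ ≠ kg·m²·s⁻³·A⁻¹, so they cannot be added.

No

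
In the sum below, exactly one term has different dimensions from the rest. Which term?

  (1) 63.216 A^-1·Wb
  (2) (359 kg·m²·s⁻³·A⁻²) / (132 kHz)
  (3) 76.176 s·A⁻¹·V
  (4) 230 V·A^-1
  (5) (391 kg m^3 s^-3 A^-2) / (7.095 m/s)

(4)

Reduce each to base SI dimensions:
  (1) Wb·A⁻¹ = V·s·A⁻¹ = kg·m²·s⁻²·A⁻²
  (2) [kg·m²·s⁻³·A⁻²] / [s⁻¹] = kg·m²·s⁻²·A⁻²
  (3) V·s·A⁻¹ = J·C⁻¹·s·A⁻¹ = kg·m²·s⁻²·A⁻²
  (4) V·A⁻¹ = J·C⁻¹·A⁻¹ = kg·m²·s⁻³·A⁻²
  (5) [kg·m³·s⁻³·A⁻²] / [m·s⁻¹] = kg·m²·s⁻²·A⁻²
All reduce to kg·m²·s⁻²·A⁻² except (4), which is kg·m²·s⁻³·A⁻².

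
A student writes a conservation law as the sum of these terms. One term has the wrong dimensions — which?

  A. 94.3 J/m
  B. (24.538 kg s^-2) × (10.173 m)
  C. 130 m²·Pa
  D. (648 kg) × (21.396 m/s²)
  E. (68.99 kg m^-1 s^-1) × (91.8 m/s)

E.

Expand each in SI base units:
  A. J·m⁻¹ = N·m·m⁻¹ = kg·m·s⁻²
  B. [kg·s⁻²] · [m] = kg·m·s⁻²
  C. Pa·m² = N·m⁻²·m² = kg·m·s⁻²
  D. [kg] · [m·s⁻²] = kg·m·s⁻²
  E. [kg·m⁻¹·s⁻¹] · [m·s⁻¹] = kg·s⁻²
All reduce to kg·m·s⁻² except E., which is kg·s⁻².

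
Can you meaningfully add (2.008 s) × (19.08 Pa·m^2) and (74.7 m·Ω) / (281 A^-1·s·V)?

Dimensions:
  (2.008 s) × (19.08 Pa·m^2):  [s] · [kg·m·s⁻²] = kg·m·s⁻¹
  (74.7 m·Ω) / (281 A^-1·s·V):  [kg·m³·s⁻³·A⁻²] / [kg·m²·s⁻²·A⁻²] = m·s⁻¹
kg·m·s⁻¹ ≠ m·s⁻¹, so they cannot be added.

No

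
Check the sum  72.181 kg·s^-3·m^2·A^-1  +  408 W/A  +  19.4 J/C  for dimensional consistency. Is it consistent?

Yes

Work out the base dimensions of each:
  72.181 kg·s^-3·m^2·A^-1:  kg·m²·s⁻³·A⁻¹
  408 W/A:  W·A⁻¹ = J·s⁻¹·A⁻¹ = kg·m²·s⁻³·A⁻¹
  19.4 J/C:  J·C⁻¹ = N·m·(s·A)⁻¹ = kg·m²·s⁻³·A⁻¹
Every term reduces to kg·m²·s⁻³·A⁻¹.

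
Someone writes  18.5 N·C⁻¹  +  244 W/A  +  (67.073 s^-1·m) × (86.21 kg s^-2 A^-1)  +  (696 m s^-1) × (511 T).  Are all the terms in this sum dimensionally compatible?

No

Reduce each to base SI dimensions:
  18.5 N·C⁻¹:  N·C⁻¹ = kg·m·s⁻²·(s·A)⁻¹ = kg·m·s⁻³·A⁻¹
  244 W/A:  W·A⁻¹ = J·s⁻¹·A⁻¹ = kg·m²·s⁻³·A⁻¹
  (67.073 s^-1·m) × (86.21 kg s^-2 A^-1):  [m·s⁻¹] · [kg·s⁻²·A⁻¹] = kg·m·s⁻³·A⁻¹
  (696 m s^-1) × (511 T):  [m·s⁻¹] · [kg·s⁻²·A⁻¹] = kg·m·s⁻³·A⁻¹
The terms do not share a single dimension (kg·m²·s⁻³·A⁻¹ vs kg·m·s⁻³·A⁻¹).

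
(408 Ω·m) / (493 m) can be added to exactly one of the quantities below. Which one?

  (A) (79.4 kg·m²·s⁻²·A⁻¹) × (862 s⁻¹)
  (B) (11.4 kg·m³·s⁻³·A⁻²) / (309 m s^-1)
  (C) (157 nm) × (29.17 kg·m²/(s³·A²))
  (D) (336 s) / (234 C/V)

Reference: [kg·m³·s⁻³·A⁻²] / [m] = kg·m²·s⁻³·A⁻².
Each option:
  (A) [kg·m²·s⁻²·A⁻¹] · [s⁻¹] = kg·m²·s⁻³·A⁻¹
  (B) [kg·m³·s⁻³·A⁻²] / [m·s⁻¹] = kg·m²·s⁻²·A⁻²
  (C) [m] · [kg·m²·s⁻³·A⁻²] = kg·m³·s⁻³·A⁻²
  (D) [s] / [kg⁻¹·m⁻²·s⁴·A²] = kg·m²·s⁻³·A⁻²  ← same
Only (D) matches kg·m²·s⁻³·A⁻².

(D)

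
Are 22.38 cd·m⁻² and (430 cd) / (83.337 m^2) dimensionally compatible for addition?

Yes

Expand each in SI base units:
  22.38 cd·m⁻²:  cd·m⁻² = m⁻²·cd
  (430 cd) / (83.337 m^2):  [cd] / [m²] = m⁻²·cd
Both are m⁻²·cd, so they have the same dimensions and can be added.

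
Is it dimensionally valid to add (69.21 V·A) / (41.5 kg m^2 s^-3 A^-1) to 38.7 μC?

No

In SI base units:
  (69.21 V·A) / (41.5 kg m^2 s^-3 A^-1):  [kg·m²·s⁻³] / [kg·m²·s⁻³·A⁻¹] = A
  38.7 μC:  C = s·A
A ≠ s·A, so they cannot be added.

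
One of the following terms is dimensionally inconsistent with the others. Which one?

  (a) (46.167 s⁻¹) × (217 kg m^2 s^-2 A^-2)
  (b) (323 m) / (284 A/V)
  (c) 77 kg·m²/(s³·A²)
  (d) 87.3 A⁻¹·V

(b)

Reduce each to base SI dimensions:
  (a) [s⁻¹] · [kg·m²·s⁻²·A⁻²] = kg·m²·s⁻³·A⁻²
  (b) [m] / [kg⁻¹·m⁻²·s³·A²] = kg·m³·s⁻³·A⁻²
  (c) kg·m²·s⁻³·A⁻²
  (d) V·A⁻¹ = J·C⁻¹·A⁻¹ = kg·m²·s⁻³·A⁻²
All reduce to kg·m²·s⁻³·A⁻² except (b), which is kg·m³·s⁻³·A⁻².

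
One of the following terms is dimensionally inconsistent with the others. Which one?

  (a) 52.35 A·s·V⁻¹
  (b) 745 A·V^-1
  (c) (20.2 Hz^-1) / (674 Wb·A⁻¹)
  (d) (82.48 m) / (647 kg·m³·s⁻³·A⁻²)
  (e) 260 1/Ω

(a)

Dimensions:
  (a) A·s·V⁻¹ = A·s·(J·C⁻¹)⁻¹ = kg⁻¹·m⁻²·s⁴·A²
  (b) A·V⁻¹ = A·(J·C⁻¹)⁻¹ = kg⁻¹·m⁻²·s³·A²
  (c) [s] / [kg·m²·s⁻²·A⁻²] = kg⁻¹·m⁻²·s³·A²
  (d) [m] / [kg·m³·s⁻³·A⁻²] = kg⁻¹·m⁻²·s³·A²
  (e) Ω⁻¹ = (V·A⁻¹)⁻¹ = kg⁻¹·m⁻²·s³·A²
All reduce to kg⁻¹·m⁻²·s³·A² except (a), which is kg⁻¹·m⁻²·s⁴·A².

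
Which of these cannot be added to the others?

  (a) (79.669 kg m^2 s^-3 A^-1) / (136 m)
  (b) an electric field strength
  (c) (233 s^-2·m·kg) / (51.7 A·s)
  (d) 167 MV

In SI base units:
  (a) [kg·m²·s⁻³·A⁻¹] / [m] = kg·m·s⁻³·A⁻¹
  (b) [electric field strength] = kg·m·s⁻³·A⁻¹
  (c) [kg·m·s⁻²] / [s·A] = kg·m·s⁻³·A⁻¹
  (d) V = J·C⁻¹ = kg·m²·s⁻³·A⁻¹
All reduce to kg·m·s⁻³·A⁻¹ except (d), which is kg·m²·s⁻³·A⁻¹.

(d)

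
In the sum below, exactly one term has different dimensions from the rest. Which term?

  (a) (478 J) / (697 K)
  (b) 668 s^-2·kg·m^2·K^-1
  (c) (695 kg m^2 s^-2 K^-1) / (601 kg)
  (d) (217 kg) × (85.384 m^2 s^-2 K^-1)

Expand each in SI base units:
  (a) [kg·m²·s⁻²] / [K] = kg·m²·s⁻²·K⁻¹
  (b) kg·m²·s⁻²·K⁻¹
  (c) [kg·m²·s⁻²·K⁻¹] / [kg] = m²·s⁻²·K⁻¹
  (d) [kg] · [m²·s⁻²·K⁻¹] = kg·m²·s⁻²·K⁻¹
All reduce to kg·m²·s⁻²·K⁻¹ except (c), which is m²·s⁻²·K⁻¹.

(c)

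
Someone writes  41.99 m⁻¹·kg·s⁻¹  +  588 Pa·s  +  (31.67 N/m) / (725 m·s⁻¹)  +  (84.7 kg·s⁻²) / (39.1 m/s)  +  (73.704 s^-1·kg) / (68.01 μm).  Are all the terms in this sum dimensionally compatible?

Yes

Reduce each to base SI dimensions:
  41.99 m⁻¹·kg·s⁻¹:  kg·m⁻¹·s⁻¹
  588 Pa·s:  Pa·s = N·m⁻²·s = kg·m⁻¹·s⁻¹
  (31.67 N/m) / (725 m·s⁻¹):  [kg·s⁻²] / [m·s⁻¹] = kg·m⁻¹·s⁻¹
  (84.7 kg·s⁻²) / (39.1 m/s):  [kg·s⁻²] / [m·s⁻¹] = kg·m⁻¹·s⁻¹
  (73.704 s^-1·kg) / (68.01 μm):  [kg·s⁻¹] / [m] = kg·m⁻¹·s⁻¹
Every term reduces to kg·m⁻¹·s⁻¹.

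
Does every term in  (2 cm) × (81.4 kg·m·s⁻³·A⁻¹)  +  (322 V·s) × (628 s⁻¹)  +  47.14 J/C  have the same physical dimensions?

Expand each in SI base units:
  (2 cm) × (81.4 kg·m·s⁻³·A⁻¹):  [m] · [kg·m·s⁻³·A⁻¹] = kg·m²·s⁻³·A⁻¹
  (322 V·s) × (628 s⁻¹):  [kg·m²·s⁻²·A⁻¹] · [s⁻¹] = kg·m²·s⁻³·A⁻¹
  47.14 J/C:  J·C⁻¹ = N·m·(s·A)⁻¹ = kg·m²·s⁻³·A⁻¹
Every term reduces to kg·m²·s⁻³·A⁻¹.

Yes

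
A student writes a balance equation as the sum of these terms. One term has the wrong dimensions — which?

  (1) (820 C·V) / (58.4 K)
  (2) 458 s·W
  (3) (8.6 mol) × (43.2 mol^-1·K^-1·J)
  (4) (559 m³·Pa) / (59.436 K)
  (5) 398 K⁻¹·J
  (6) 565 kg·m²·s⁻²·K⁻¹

(2)

Expand each in SI base units:
  (1) [kg·m²·s⁻²] / [K] = kg·m²·s⁻²·K⁻¹
  (2) W·s = J·s⁻¹·s = kg·m²·s⁻²
  (3) [mol] · [kg·m²·s⁻²·K⁻¹·mol⁻¹] = kg·m²·s⁻²·K⁻¹
  (4) [kg·m²·s⁻²] / [K] = kg·m²·s⁻²·K⁻¹
  (5) J·K⁻¹ = N·m·K⁻¹ = kg·m²·s⁻²·K⁻¹
  (6) kg·m²·s⁻²·K⁻¹
All reduce to kg·m²·s⁻²·K⁻¹ except (2), which is kg·m²·s⁻².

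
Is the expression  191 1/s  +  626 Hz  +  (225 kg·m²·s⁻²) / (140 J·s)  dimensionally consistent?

Yes

Dimensions:
  191 1/s:  s⁻¹
  626 Hz:  Hz = s⁻¹
  (225 kg·m²·s⁻²) / (140 J·s):  [kg·m²·s⁻²] / [kg·m²·s⁻¹] = s⁻¹
Every term reduces to s⁻¹.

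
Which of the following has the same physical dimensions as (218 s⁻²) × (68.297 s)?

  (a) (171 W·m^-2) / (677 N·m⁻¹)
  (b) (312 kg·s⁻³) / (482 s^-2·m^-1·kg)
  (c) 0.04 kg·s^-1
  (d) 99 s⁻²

Reference: [s⁻²] · [s] = s⁻¹.
Each option:
  (a) [kg·s⁻³] / [kg·s⁻²] = s⁻¹  ← same
  (b) [kg·s⁻³] / [kg·m⁻¹·s⁻²] = m·s⁻¹
  (c) kg·s⁻¹
  (d) s⁻²
Only (a) matches s⁻¹.

(a)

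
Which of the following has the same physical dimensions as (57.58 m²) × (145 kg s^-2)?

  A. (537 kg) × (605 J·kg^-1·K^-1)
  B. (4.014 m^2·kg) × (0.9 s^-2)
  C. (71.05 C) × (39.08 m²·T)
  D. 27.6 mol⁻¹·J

Reference: [m²] · [kg·s⁻²] = kg·m²·s⁻².
Each option:
  A. [kg] · [m²·s⁻²·K⁻¹] = kg·m²·s⁻²·K⁻¹
  B. [kg·m²] · [s⁻²] = kg·m²·s⁻²  ← same
  C. [s·A] · [kg·m²·s⁻²·A⁻¹] = kg·m²·s⁻¹
  D. J·mol⁻¹ = N·m·mol⁻¹ = kg·m²·s⁻²·mol⁻¹
Only B. matches kg·m²·s⁻².

B.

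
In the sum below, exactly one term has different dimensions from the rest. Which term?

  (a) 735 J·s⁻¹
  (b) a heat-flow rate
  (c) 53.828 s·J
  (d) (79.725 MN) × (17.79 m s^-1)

(c)

Expand each in SI base units:
  (a) J·s⁻¹ = N·m·s⁻¹ = kg·m²·s⁻³
  (b) [heat-flow rate] = kg·m²·s⁻³
  (c) J·s = N·m·s = kg·m²·s⁻¹
  (d) [kg·m·s⁻²] · [m·s⁻¹] = kg·m²·s⁻³
All reduce to kg·m²·s⁻³ except (c), which is kg·m²·s⁻¹.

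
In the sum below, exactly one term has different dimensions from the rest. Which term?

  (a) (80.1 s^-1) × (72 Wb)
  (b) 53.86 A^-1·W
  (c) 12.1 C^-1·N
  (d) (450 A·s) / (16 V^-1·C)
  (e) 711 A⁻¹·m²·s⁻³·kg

Reduce each to base SI dimensions:
  (a) [s⁻¹] · [kg·m²·s⁻²·A⁻¹] = kg·m²·s⁻³·A⁻¹
  (b) W·A⁻¹ = J·s⁻¹·A⁻¹ = kg·m²·s⁻³·A⁻¹
  (c) N·C⁻¹ = kg·m·s⁻²·(s·A)⁻¹ = kg·m·s⁻³·A⁻¹
  (d) [s·A] / [kg⁻¹·m⁻²·s⁴·A²] = kg·m²·s⁻³·A⁻¹
  (e) kg·m²·s⁻³·A⁻¹
All reduce to kg·m²·s⁻³·A⁻¹ except (c), which is kg·m·s⁻³·A⁻¹.

(c)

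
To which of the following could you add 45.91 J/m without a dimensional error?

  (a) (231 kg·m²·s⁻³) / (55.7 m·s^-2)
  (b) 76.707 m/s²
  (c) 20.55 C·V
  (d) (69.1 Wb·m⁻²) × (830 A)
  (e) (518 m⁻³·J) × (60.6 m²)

(e)

Reference: J·m⁻¹ = N·m·m⁻¹ = kg·m·s⁻².
Each option:
  (a) [kg·m²·s⁻³] / [m·s⁻²] = kg·m·s⁻¹
  (b) m·s⁻²
  (c) C·V = s·A·J·C⁻¹ = kg·m²·s⁻²
  (d) [kg·s⁻²·A⁻¹] · [A] = kg·s⁻²
  (e) [kg·m⁻¹·s⁻²] · [m²] = kg·m·s⁻²  ← same
Only (e) matches kg·m·s⁻².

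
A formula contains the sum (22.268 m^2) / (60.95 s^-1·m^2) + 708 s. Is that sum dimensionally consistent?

Yes

Expand each in SI base units:
  (22.268 m^2) / (60.95 s^-1·m^2):  [m²] / [m²·s⁻¹] = s
  708 s:  s
Both are s, so they have the same dimensions and can be added.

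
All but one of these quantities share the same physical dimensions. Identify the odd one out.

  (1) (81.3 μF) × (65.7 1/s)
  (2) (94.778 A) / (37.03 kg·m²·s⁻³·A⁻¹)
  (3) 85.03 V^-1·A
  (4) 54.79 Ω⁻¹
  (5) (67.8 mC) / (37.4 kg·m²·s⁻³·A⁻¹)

(5)

Expand each in SI base units:
  (1) [kg⁻¹·m⁻²·s⁴·A²] · [s⁻¹] = kg⁻¹·m⁻²·s³·A²
  (2) [A] / [kg·m²·s⁻³·A⁻¹] = kg⁻¹·m⁻²·s³·A²
  (3) A·V⁻¹ = A·(J·C⁻¹)⁻¹ = kg⁻¹·m⁻²·s³·A²
  (4) Ω⁻¹ = (V·A⁻¹)⁻¹ = kg⁻¹·m⁻²·s³·A²
  (5) [s·A] / [kg·m²·s⁻³·A⁻¹] = kg⁻¹·m⁻²·s⁴·A²
All reduce to kg⁻¹·m⁻²·s³·A² except (5), which is kg⁻¹·m⁻²·s⁴·A².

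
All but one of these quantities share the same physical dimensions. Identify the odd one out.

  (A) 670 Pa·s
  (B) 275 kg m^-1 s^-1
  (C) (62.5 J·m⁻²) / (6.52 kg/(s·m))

Expand each in SI base units:
  (A) Pa·s = N·m⁻²·s = kg·m⁻¹·s⁻¹
  (B) kg·m⁻¹·s⁻¹
  (C) [kg·s⁻²] / [kg·m⁻¹·s⁻¹] = m·s⁻¹
All reduce to kg·m⁻¹·s⁻¹ except (C), which is m·s⁻¹.

(C)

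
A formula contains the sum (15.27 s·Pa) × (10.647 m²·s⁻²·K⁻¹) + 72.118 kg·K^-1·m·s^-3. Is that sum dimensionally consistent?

Yes

Work out the base dimensions of each:
  (15.27 s·Pa) × (10.647 m²·s⁻²·K⁻¹):  [kg·m⁻¹·s⁻¹] · [m²·s⁻²·K⁻¹] = kg·m·s⁻³·K⁻¹
  72.118 kg·K^-1·m·s^-3:  kg·m·s⁻³·K⁻¹
Both are kg·m·s⁻³·K⁻¹, so they have the same dimensions and can be added.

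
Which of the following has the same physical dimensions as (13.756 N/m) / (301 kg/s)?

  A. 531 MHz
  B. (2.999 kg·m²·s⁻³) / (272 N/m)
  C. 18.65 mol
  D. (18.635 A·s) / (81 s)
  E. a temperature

A.

Reference: [kg·s⁻²] / [kg·s⁻¹] = s⁻¹.
Each option:
  A. Hz = s⁻¹  ← same
  B. [kg·m²·s⁻³] / [kg·s⁻²] = m²·s⁻¹
  C. mol
  D. [s·A] / [s] = A
  E. [temperature] = K
Only A. matches s⁻¹.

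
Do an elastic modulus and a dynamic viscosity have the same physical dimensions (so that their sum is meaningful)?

No

Work out the base dimensions of each:
  an elastic modulus:  [elastic modulus] = kg·m⁻¹·s⁻²
  a dynamic viscosity:  [dynamic viscosity] = kg·m⁻¹·s⁻¹
kg·m⁻¹·s⁻² ≠ kg·m⁻¹·s⁻¹, so they cannot be added.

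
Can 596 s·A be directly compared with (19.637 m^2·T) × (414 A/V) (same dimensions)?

Reduce each to base SI dimensions:
  596 s·A:  A·s = s·A
  (19.637 m^2·T) × (414 A/V):  [kg·m²·s⁻²·A⁻¹] · [kg⁻¹·m⁻²·s³·A²] = s·A
Both are s·A, so they have the same dimensions and can be added.

Yes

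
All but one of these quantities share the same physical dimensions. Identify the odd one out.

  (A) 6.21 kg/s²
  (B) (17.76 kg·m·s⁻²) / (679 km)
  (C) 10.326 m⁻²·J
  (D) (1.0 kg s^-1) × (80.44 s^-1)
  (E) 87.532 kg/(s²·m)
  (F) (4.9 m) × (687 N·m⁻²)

Reduce each to base SI dimensions:
  (A) kg·s⁻²
  (B) [kg·m·s⁻²] / [m] = kg·s⁻²
  (C) J·m⁻² = N·m·m⁻² = kg·s⁻²
  (D) [kg·s⁻¹] · [s⁻¹] = kg·s⁻²
  (E) kg·m⁻¹·s⁻²
  (F) [m] · [kg·m⁻¹·s⁻²] = kg·s⁻²
All reduce to kg·s⁻² except (E), which is kg·m⁻¹·s⁻².

(E)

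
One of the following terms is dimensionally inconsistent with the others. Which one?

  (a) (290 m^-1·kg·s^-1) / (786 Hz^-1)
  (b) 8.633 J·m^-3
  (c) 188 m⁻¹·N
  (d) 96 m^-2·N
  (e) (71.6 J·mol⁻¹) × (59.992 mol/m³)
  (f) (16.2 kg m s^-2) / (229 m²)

Expand each in SI base units:
  (a) [kg·m⁻¹·s⁻¹] / [s] = kg·m⁻¹·s⁻²
  (b) J·m⁻³ = N·m·m⁻³ = kg·m⁻¹·s⁻²
  (c) N·m⁻¹ = kg·m·s⁻²·m⁻¹ = kg·s⁻²
  (d) N·m⁻² = kg·m·s⁻²·m⁻² = kg·m⁻¹·s⁻²
  (e) [kg·m²·s⁻²·mol⁻¹] · [m⁻³·mol] = kg·m⁻¹·s⁻²
  (f) [kg·m·s⁻²] / [m²] = kg·m⁻¹·s⁻²
All reduce to kg·m⁻¹·s⁻² except (c), which is kg·s⁻².

(c)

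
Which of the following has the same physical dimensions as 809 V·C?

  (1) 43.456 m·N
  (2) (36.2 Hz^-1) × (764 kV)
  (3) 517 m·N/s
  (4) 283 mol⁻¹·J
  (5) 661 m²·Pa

(1)

Reference: C·V = s·A·J·C⁻¹ = kg·m²·s⁻².
Each option:
  (1) N·m = kg·m·s⁻²·m = kg·m²·s⁻²  ← same
  (2) [s] · [kg·m²·s⁻³·A⁻¹] = kg·m²·s⁻²·A⁻¹
  (3) N·m·s⁻¹ = kg·m·s⁻²·m·s⁻¹ = kg·m²·s⁻³
  (4) J·mol⁻¹ = N·m·mol⁻¹ = kg·m²·s⁻²·mol⁻¹
  (5) Pa·m² = N·m⁻²·m² = kg·m·s⁻²
Only (1) matches kg·m²·s⁻².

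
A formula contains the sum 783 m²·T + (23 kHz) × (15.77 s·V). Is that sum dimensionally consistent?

No

Dimensions:
  783 m²·T:  T·m² = Wb·m⁻²·m² = kg·m²·s⁻²·A⁻¹
  (23 kHz) × (15.77 s·V):  [s⁻¹] · [kg·m²·s⁻²·A⁻¹] = kg·m²·s⁻³·A⁻¹
kg·m²·s⁻²·A⁻¹ ≠ kg·m²·s⁻³·A⁻¹, so they cannot be added.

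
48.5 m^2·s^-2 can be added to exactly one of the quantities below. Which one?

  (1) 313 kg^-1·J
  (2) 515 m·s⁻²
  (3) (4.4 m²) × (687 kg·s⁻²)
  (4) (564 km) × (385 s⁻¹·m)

(1)

Reference: m²·s⁻².
Each option:
  (1) J·kg⁻¹ = N·m·kg⁻¹ = m²·s⁻²  ← same
  (2) m·s⁻²
  (3) [m²] · [kg·s⁻²] = kg·m²·s⁻²
  (4) [m] · [m·s⁻¹] = m²·s⁻¹
Only (1) matches m²·s⁻².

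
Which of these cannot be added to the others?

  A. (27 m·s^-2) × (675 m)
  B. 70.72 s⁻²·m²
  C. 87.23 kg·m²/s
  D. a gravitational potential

Reduce each to base SI dimensions:
  A. [m·s⁻²] · [m] = m²·s⁻²
  B. m²·s⁻²
  C. kg·m²·s⁻¹
  D. [gravitational potential] = m²·s⁻²
All reduce to m²·s⁻² except C., which is kg·m²·s⁻¹.

C.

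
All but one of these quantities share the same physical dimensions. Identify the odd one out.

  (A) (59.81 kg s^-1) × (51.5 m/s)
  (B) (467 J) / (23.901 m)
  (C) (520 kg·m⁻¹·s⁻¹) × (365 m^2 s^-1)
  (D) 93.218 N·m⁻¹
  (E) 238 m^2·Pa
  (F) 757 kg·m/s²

(D)

Dimensions:
  (A) [kg·s⁻¹] · [m·s⁻¹] = kg·m·s⁻²
  (B) [kg·m²·s⁻²] / [m] = kg·m·s⁻²
  (C) [kg·m⁻¹·s⁻¹] · [m²·s⁻¹] = kg·m·s⁻²
  (D) N·m⁻¹ = kg·m·s⁻²·m⁻¹ = kg·s⁻²
  (E) Pa·m² = N·m⁻²·m² = kg·m·s⁻²
  (F) kg·m·s⁻²
All reduce to kg·m·s⁻² except (D), which is kg·s⁻².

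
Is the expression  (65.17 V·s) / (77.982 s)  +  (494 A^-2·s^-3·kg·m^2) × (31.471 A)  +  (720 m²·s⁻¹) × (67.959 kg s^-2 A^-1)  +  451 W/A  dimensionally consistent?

Dimensions:
  (65.17 V·s) / (77.982 s):  [kg·m²·s⁻²·A⁻¹] / [s] = kg·m²·s⁻³·A⁻¹
  (494 A^-2·s^-3·kg·m^2) × (31.471 A):  [kg·m²·s⁻³·A⁻²] · [A] = kg·m²·s⁻³·A⁻¹
  (720 m²·s⁻¹) × (67.959 kg s^-2 A^-1):  [m²·s⁻¹] · [kg·s⁻²·A⁻¹] = kg·m²·s⁻³·A⁻¹
  451 W/A:  W·A⁻¹ = J·s⁻¹·A⁻¹ = kg·m²·s⁻³·A⁻¹
Every term reduces to kg·m²·s⁻³·A⁻¹.

Yes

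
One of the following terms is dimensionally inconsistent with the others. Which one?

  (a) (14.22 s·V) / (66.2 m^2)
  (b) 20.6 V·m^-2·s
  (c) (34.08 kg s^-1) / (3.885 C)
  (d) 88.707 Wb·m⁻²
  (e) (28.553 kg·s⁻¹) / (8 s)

Dimensions:
  (a) [kg·m²·s⁻²·A⁻¹] / [m²] = kg·s⁻²·A⁻¹
  (b) V·s·m⁻² = J·C⁻¹·s·m⁻² = kg·s⁻²·A⁻¹
  (c) [kg·s⁻¹] / [s·A] = kg·s⁻²·A⁻¹
  (d) Wb·m⁻² = V·s·m⁻² = kg·s⁻²·A⁻¹
  (e) [kg·s⁻¹] / [s] = kg·s⁻²
All reduce to kg·s⁻²·A⁻¹ except (e), which is kg·s⁻².

(e)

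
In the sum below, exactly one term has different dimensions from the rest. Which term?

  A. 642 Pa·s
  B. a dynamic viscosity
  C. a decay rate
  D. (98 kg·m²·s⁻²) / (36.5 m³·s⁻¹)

C.

Work out the base dimensions of each:
  A. Pa·s = N·m⁻²·s = kg·m⁻¹·s⁻¹
  B. [dynamic viscosity] = kg·m⁻¹·s⁻¹
  C. [decay rate] = s⁻¹
  D. [kg·m²·s⁻²] / [m³·s⁻¹] = kg·m⁻¹·s⁻¹
All reduce to kg·m⁻¹·s⁻¹ except C., which is s⁻¹.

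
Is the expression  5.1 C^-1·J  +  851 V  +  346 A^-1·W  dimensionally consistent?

Work out the base dimensions of each:
  5.1 C^-1·J:  J·C⁻¹ = N·m·(s·A)⁻¹ = kg·m²·s⁻³·A⁻¹
  851 V:  V = J·C⁻¹ = kg·m²·s⁻³·A⁻¹
  346 A^-1·W:  W·A⁻¹ = J·s⁻¹·A⁻¹ = kg·m²·s⁻³·A⁻¹
Every term reduces to kg·m²·s⁻³·A⁻¹.

Yes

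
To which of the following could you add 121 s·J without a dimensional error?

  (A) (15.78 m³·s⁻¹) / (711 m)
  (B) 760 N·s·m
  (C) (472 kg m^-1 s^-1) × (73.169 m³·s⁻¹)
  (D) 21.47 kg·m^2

(B)

Reference: J·s = N·m·s = kg·m²·s⁻¹.
Each option:
  (A) [m³·s⁻¹] / [m] = m²·s⁻¹
  (B) N·m·s = kg·m·s⁻²·m·s = kg·m²·s⁻¹  ← same
  (C) [kg·m⁻¹·s⁻¹] · [m³·s⁻¹] = kg·m²·s⁻²
  (D) kg·m²
Only (B) matches kg·m²·s⁻¹.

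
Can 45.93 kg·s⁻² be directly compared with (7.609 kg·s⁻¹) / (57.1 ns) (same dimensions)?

Work out the base dimensions of each:
  45.93 kg·s⁻²:  kg·s⁻²
  (7.609 kg·s⁻¹) / (57.1 ns):  [kg·s⁻¹] / [s] = kg·s⁻²
Both are kg·s⁻², so they have the same dimensions and can be added.

Yes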